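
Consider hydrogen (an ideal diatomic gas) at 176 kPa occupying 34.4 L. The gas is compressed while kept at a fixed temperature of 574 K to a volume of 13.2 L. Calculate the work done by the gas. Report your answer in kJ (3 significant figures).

W ≈ -5.80 kJ

Isothermal: W = nRT ln(V₂/V₁) = P₁V₁ ln(V₂/V₁).
P₁V₁ = (176 kPa)(34.4 L) = 6054 J.
W = 6054 × ln(13.2/34.4) = 6054 × -0.9578
W_by_gas = -5799 J.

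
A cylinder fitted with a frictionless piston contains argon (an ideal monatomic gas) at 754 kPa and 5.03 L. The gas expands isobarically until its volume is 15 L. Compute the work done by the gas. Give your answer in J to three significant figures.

W ≈ 7520 J

Isobaric: W = P ΔV.
W = (754 kPa)(15 − 5.03 L) = (754)(9.97) = 7517 J.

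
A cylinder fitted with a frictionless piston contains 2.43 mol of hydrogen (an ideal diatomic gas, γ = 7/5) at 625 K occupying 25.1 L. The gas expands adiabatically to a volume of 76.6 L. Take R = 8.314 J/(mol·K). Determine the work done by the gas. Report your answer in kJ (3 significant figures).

Adiabatic: TV^(γ−1) = const with γ = 7/5.
T₂ = T₁ (V₁/V₂)^(γ−1) = 625 × (25.1/76.6)^0.4 = 625 × 0.64 = 400 K.
W_by = nCᵥ(T₁ − T₂) = (2.43)(20.79)(625 − 400) = 11364 J.

W ≈ 11.4 kJ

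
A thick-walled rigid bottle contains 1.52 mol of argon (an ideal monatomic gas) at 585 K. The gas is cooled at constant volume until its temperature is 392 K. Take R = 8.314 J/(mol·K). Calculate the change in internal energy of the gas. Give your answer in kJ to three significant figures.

Constant volume ⇒ W = 0, so Q = ΔU = nCᵥΔT with Cᵥ = 3R/2 = 12.47 J/(mol·K).
ΔU = (1.52)(12.47)(392 − 585) = -3658 J.

ΔU ≈ -3.66 kJ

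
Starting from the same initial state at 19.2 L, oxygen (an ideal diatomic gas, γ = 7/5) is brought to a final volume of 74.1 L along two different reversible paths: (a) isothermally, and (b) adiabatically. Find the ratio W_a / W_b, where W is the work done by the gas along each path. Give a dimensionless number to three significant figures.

Path (a) isothermal: W = P₁V₁ ln(V₂/V₁) → W_a/(P₁V₁) = 1.351.
Path (b) adiabatic: W = P₁V₁(1 − (V₁/V₂)^(γ−1))/(γ−1) → W_b/(P₁V₁) = 1.043.
W_a / W_b = 1.351 / 1.043 = 1.294.

W_a / W_b ≈ 1.29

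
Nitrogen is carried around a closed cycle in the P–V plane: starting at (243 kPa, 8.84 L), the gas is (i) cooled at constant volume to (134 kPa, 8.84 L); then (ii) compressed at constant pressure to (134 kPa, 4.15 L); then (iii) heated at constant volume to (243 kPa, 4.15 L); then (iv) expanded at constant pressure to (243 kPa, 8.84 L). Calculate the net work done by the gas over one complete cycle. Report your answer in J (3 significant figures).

W_net ≈ 511 J

Constant-volume legs do no work.
W(ii) = (134)(4.15 − 8.84) = -628.5 J; W(iv) = (243)(8.84 − 4.15) = 1140 J.
W_net = -628.5 + 1140 = 511.2 J (the clockwise enclosed area).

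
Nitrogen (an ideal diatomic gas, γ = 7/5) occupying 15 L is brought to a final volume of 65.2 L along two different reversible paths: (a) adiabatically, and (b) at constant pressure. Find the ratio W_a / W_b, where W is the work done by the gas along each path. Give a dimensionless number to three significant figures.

W_a / W_b ≈ 0.332

Path (a) adiabatic: W = P₁V₁(1 − (V₁/V₂)^(γ−1))/(γ−1) → W_a/(P₁V₁) = 1.111.
Path (b) isobaric: W = P₁(V₂ − V₁) → W_b/(P₁V₁) = 3.347.
W_a / W_b = 1.111 / 3.347 = 0.332.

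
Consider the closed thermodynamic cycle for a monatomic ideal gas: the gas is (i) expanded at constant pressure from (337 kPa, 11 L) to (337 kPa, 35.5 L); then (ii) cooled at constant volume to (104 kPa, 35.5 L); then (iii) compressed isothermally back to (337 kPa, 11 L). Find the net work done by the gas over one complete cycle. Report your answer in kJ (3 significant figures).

Leg (i): W = PΔV = (337)(35.5 − 11) = 8256 J.
Leg (ii): W = 0.
Leg (iii): W = PᵢVᵢ ln(V_f/Vᵢ) = (3692) ln(11/35.5) = -4326 J.
W_net = 8256 − 4326 = 3931 J.

W_net ≈ 3.93 kJ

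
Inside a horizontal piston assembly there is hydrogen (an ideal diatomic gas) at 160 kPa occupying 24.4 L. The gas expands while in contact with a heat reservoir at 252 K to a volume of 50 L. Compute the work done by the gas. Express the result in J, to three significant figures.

Isothermal: W = nRT ln(V₂/V₁) = P₁V₁ ln(V₂/V₁).
P₁V₁ = (160 kPa)(24.4 L) = 3904 J.
W = 3904 × ln(50/24.4) = 3904 × 0.7174
W_by_gas = 2801 J.

W ≈ 2800 J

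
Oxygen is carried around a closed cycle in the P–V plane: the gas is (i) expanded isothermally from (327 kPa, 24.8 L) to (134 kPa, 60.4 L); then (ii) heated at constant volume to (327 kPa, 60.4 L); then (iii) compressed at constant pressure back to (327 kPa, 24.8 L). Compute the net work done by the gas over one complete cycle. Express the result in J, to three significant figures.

Leg (i): W = PᵢVᵢ ln(V_f/Vᵢ) = (8110) ln(60.4/24.8) = 7219 J.
Leg (ii): W = 0.
Leg (iii): W = PΔV = (327)(24.8 − 60.4) = -11641 J.
W_net = 7219 − 11641 = -4422 J.

W_net ≈ -4420 J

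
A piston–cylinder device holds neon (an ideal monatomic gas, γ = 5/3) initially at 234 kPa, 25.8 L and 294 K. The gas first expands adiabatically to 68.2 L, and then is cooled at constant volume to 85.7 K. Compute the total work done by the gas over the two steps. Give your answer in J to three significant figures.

W_total ≈ 4320 J

Step 1 (adiabatic): W = (P₁V₁ − P₂V₂)/(γ−1) = (6037 − 3158)/0.667 = 4319 J.
Step 2 (isochoric): W = 0 (constant volume).
W_total = 4319 + 0 = 4319 J.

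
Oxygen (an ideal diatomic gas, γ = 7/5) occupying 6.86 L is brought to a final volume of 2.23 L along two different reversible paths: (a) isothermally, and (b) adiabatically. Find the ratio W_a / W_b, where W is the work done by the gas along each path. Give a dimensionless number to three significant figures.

Path (a) isothermal: W = P₁V₁ ln(V₂/V₁) → W_a/(P₁V₁) = -1.124.
Path (b) adiabatic: W = P₁V₁(1 − (V₁/V₂)^(γ−1))/(γ−1) → W_b/(P₁V₁) = -1.419.
W_a / W_b = -1.124 / -1.419 = 0.792.

W_a / W_b ≈ 0.792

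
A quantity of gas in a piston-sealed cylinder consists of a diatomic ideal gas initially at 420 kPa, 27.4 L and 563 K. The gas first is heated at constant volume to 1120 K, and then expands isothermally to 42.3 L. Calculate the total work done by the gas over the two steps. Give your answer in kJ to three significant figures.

Step 1 (isochoric): W = 0 (constant volume).
After step 1: P = 835.5 kPa (V unchanged).
Step 2 (isothermal): W = P₁V₁ ln(V₂/V₁) = (22893) ln(42.3/27.4) = 9941 J.
W_total = 0 + 9941 = 9941 J.

W_total ≈ 9.94 kJ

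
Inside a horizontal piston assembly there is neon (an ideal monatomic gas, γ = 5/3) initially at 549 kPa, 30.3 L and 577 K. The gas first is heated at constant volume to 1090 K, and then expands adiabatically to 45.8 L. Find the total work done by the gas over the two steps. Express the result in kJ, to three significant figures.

W_total ≈ 11.3 kJ

Step 1 (isochoric): W = 0 (constant volume).
After step 1: P = 1037 kPa (V unchanged).
Step 2 (adiabatic): W = (P₁V₁ − P₂V₂)/(γ−1) = (31424 − 23859)/0.667 = 11348 J.
W_total = 0 + 11348 = 11348 J.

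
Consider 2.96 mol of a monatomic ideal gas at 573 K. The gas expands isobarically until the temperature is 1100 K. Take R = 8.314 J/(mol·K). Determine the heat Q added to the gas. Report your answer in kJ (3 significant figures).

Q ≈ 32.4 kJ

Isobaric: W = nRΔT = (2.96)(8.314)(527) = 12969 J.
ΔU = nCᵥΔT with Cᵥ = 3R/2: ΔU = (2.96)(12.47)(527) = 19454 J.
Q = ΔU + W = 19454 + 12969 = 32423 J.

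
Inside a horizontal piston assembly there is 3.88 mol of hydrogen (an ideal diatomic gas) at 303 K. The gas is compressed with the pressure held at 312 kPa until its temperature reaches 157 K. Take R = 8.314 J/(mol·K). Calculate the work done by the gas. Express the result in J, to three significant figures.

Isobaric: W = P ΔV = nR ΔT.
W = (3.88)(8.314)(157 − 303) = -4710 J.

W ≈ -4710 J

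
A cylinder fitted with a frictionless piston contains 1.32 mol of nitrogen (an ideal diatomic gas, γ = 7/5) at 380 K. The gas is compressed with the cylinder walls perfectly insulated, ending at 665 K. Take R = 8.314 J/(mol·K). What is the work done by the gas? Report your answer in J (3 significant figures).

Adiabatic ⇒ Q = 0, so W_by = −ΔU = nCᵥ(T₁ − T₂).
Cᵥ = 5R/2 = 20.79 J/(mol·K).
W = (1.32)(20.79)(380 − 665) = -7819 J.

W ≈ -7820 J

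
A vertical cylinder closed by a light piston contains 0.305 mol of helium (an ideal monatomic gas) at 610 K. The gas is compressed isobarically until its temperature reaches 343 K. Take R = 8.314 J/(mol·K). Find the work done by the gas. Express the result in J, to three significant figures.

W ≈ -677 J

Isobaric: W = P ΔV = nR ΔT.
W = (0.305)(8.314)(343 − 610) = -677.1 J.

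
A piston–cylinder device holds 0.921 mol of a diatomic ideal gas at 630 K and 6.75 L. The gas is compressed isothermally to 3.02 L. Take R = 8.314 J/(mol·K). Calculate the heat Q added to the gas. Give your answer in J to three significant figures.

Q ≈ -3880 J

Isothermal ⇒ ΔU = 0, so Q = W = nRT ln(V₂/V₁).
Q = (0.921)(8.314)(630) ln(3.02/6.75) = 4824 × -0.8043 = -3880 J.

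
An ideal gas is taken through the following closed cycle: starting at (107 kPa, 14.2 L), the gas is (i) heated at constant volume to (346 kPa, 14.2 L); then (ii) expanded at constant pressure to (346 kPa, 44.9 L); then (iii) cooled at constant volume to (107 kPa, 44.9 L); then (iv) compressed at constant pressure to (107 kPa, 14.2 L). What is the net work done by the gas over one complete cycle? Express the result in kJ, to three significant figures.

W_net ≈ 7.34 kJ

Constant-volume legs do no work.
W(ii) = (346)(44.9 − 14.2) = 10622 J; W(iv) = (107)(14.2 − 44.9) = -3285 J.
W_net = 10622 − 3285 = 7337 J (the clockwise enclosed area).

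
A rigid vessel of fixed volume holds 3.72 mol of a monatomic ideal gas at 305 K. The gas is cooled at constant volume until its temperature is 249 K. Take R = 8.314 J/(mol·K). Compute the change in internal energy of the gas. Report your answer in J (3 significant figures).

Constant volume ⇒ W = 0, so Q = ΔU = nCᵥΔT with Cᵥ = 3R/2 = 12.47 J/(mol·K).
ΔU = (3.72)(12.47)(249 − 305) = -2598 J.

ΔU ≈ -2600 J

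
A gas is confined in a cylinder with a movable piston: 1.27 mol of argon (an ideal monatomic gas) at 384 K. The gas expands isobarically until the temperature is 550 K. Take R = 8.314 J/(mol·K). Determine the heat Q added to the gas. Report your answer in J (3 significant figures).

Isobaric: W = nRΔT = (1.27)(8.314)(166) = 1753 J.
ΔU = nCᵥΔT with Cᵥ = 3R/2: ΔU = (1.27)(12.47)(166) = 2629 J.
Q = ΔU + W = 2629 + 1753 = 4382 J.

Q ≈ 4380 J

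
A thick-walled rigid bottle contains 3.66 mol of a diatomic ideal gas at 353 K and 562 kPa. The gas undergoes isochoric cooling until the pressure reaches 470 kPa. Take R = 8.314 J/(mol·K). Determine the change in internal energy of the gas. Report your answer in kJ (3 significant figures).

ΔU ≈ -4.40 kJ

Constant volume ⇒ W = 0, so Q = ΔU = nCᵥΔT with Cᵥ = 5R/2 = 20.79 J/(mol·K).
At constant V, T₂/T₁ = P₂/P₁ ⇒ ΔT = T₁(P₂/P₁ − 1) = 353·(470/562 − 1) = -57.79 K.
ΔU = (3.66)(20.79)(-57.79) = -4396 J.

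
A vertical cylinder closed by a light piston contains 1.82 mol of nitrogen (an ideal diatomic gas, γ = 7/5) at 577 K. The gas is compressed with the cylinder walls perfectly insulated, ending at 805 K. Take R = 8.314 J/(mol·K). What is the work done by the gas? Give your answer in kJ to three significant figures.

W ≈ -8.62 kJ

Adiabatic ⇒ Q = 0, so W_by = −ΔU = nCᵥ(T₁ − T₂).
Cᵥ = 5R/2 = 20.79 J/(mol·K).
W = (1.82)(20.79)(577 − 805) = -8625 J.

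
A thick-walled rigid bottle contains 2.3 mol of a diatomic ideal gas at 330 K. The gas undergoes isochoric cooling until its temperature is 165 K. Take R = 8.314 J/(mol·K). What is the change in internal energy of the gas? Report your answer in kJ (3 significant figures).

Constant volume ⇒ W = 0, so Q = ΔU = nCᵥΔT with Cᵥ = 5R/2 = 20.79 J/(mol·K).
ΔU = (2.3)(20.79)(165 − 330) = -7888 J.

ΔU ≈ -7.89 kJ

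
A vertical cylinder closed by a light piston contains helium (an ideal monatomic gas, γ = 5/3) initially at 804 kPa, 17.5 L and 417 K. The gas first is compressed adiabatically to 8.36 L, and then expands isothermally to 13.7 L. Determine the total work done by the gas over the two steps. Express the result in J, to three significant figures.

Step 1 (adiabatic): W = (P₁V₁ − P₂V₂)/(γ−1) = (14070 − 23024)/0.667 = -13431 J.
After step 1: P = 2754 kPa, V = 8.36 L, T = 682.4 K.
Step 2 (isothermal): W = P₁V₁ ln(V₂/V₁) = (23024) ln(13.7/8.36) = 11372 J.
W_total = -13431 + 11372 = -2059 J.

W_total ≈ -2060 J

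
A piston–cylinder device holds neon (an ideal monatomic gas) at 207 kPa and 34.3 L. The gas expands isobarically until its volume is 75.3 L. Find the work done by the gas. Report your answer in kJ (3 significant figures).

W ≈ 8.49 kJ

Isobaric: W = P ΔV.
W = (207 kPa)(75.3 − 34.3 L) = (207)(41) = 8487 J.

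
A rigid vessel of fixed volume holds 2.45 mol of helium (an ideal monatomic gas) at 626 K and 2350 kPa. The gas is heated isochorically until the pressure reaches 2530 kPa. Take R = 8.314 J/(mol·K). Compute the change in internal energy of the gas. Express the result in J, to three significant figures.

ΔU ≈ 1470 J

Constant volume ⇒ W = 0, so Q = ΔU = nCᵥΔT with Cᵥ = 3R/2 = 12.47 J/(mol·K).
At constant V, T₂/T₁ = P₂/P₁ ⇒ ΔT = T₁(P₂/P₁ − 1) = 626·(2530/2350 − 1) = 47.95 K.
ΔU = (2.45)(12.47)(47.95) = 1465 J.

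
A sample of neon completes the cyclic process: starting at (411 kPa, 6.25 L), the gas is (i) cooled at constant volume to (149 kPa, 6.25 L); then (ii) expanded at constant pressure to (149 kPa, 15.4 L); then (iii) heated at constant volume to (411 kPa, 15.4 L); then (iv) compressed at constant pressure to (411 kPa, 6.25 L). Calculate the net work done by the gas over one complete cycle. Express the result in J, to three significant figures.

W_net ≈ -2400 J

Constant-volume legs do no work.
W(ii) = (149)(15.4 − 6.25) = 1363 J; W(iv) = (411)(6.25 − 15.4) = -3761 J.
W_net = 1363 − 3761 = -2397 J (the counter-clockwise enclosed area).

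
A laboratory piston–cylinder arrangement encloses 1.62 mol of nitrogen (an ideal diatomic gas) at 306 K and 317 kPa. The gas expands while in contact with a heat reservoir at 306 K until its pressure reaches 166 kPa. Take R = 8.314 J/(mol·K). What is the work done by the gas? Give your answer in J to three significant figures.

W ≈ 2670 J

Isothermal process: W = nRT ln(V₂/V₁) = nRT ln(P₁/P₂).
W = (1.62)(8.314)(306) × ln(317/166)
  = 4121 × ln(1.91) = 4121 × 0.6469
W_by_gas = 2666 J.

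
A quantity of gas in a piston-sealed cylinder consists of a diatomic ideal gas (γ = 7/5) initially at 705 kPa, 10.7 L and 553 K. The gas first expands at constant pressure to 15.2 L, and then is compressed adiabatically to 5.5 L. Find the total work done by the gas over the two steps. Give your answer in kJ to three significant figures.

W_total ≈ -10.3 kJ

Step 1 (isobaric): W = PΔV = (705 kPa)(15.2 − 10.7 L) = 3172 J.
After step 1: P = 705 kPa, V = 15.2 L, T = 785.6 K.
Step 2 (adiabatic): W = (P₁V₁ − P₂V₂)/(γ−1) = (10716 − 16093)/0.4 = -13441 J.
W_total = 3172 − 13441 = -10269 J.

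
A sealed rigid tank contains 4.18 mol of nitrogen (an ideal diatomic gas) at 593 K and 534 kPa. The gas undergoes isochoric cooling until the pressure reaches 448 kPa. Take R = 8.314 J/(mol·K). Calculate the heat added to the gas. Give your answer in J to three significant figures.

Q ≈ -8300 J

Constant volume ⇒ W = 0, so Q = ΔU = nCᵥΔT with Cᵥ = 5R/2 = 20.79 J/(mol·K).
At constant V, T₂/T₁ = P₂/P₁ ⇒ ΔT = T₁(P₂/P₁ − 1) = 593·(448/534 − 1) = -95.5 K.
ΔU = (4.18)(20.79)(-95.5) = -8297 J.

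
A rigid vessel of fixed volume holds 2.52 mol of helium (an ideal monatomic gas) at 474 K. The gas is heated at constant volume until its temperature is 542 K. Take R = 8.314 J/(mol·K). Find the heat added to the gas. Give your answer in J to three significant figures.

Constant volume ⇒ W = 0, so Q = ΔU = nCᵥΔT with Cᵥ = 3R/2 = 12.47 J/(mol·K).
ΔU = (2.52)(12.47)(542 − 474) = 2137 J.

Q ≈ 2140 J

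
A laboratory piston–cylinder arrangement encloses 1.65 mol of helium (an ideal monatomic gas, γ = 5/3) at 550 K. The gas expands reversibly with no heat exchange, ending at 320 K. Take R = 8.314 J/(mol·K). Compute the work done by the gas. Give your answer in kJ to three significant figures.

W ≈ 4.73 kJ

Adiabatic ⇒ Q = 0, so W_by = −ΔU = nCᵥ(T₁ − T₂).
Cᵥ = 3R/2 = 12.47 J/(mol·K).
W = (1.65)(12.47)(550 − 320) = 4733 J.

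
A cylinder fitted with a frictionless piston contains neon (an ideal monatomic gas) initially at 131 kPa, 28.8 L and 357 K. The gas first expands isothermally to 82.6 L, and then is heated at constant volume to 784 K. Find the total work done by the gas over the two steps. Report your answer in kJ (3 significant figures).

Step 1 (isothermal): W = P₁V₁ ln(V₂/V₁) = (3773) ln(82.6/28.8) = 3975 J.
Step 2 (isochoric): W = 0 (constant volume).
W_total = 3975 + 0 = 3975 J.

W_total ≈ 3.98 kJ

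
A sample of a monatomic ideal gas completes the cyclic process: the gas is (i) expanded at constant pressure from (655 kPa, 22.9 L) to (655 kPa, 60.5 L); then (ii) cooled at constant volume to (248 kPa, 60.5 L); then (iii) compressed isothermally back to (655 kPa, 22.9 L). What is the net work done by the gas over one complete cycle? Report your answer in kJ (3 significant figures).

W_net ≈ 10.1 kJ

Leg (i): W = PΔV = (655)(60.5 − 22.9) = 24628 J.
Leg (ii): W = 0.
Leg (iii): W = PᵢVᵢ ln(V_f/Vᵢ) = (15004) ln(22.9/60.5) = -14576 J.
W_net = 24628 − 14576 = 10052 J.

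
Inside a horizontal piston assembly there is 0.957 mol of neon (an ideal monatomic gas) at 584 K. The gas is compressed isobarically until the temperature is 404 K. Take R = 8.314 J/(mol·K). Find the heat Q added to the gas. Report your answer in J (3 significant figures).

Isobaric: W = nRΔT = (0.957)(8.314)(-180) = -1432 J.
ΔU = nCᵥΔT with Cᵥ = 3R/2: ΔU = (0.957)(12.47)(-180) = -2148 J.
Q = ΔU + W = -2148 − 1432 = -3580 J.

Q ≈ -3580 J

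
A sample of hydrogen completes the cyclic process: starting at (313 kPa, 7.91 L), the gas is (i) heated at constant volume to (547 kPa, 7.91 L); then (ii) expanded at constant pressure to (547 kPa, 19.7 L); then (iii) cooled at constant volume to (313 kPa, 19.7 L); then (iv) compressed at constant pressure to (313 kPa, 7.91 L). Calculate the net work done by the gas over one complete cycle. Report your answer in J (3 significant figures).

W_net ≈ 2760 J

Constant-volume legs do no work.
W(ii) = (547)(19.7 − 7.91) = 6449 J; W(iv) = (313)(7.91 − 19.7) = -3690 J.
W_net = 6449 − 3690 = 2759 J (the clockwise enclosed area).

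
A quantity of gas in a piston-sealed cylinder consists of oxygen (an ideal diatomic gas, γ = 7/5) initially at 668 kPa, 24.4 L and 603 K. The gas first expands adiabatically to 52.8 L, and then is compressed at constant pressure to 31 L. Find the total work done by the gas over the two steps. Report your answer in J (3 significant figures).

Step 1 (adiabatic): W = (P₁V₁ − P₂V₂)/(γ−1) = (16299 − 11969)/0.4 = 10825 J.
After step 1: P = 226.7 kPa, V = 52.8 L, T = 442.8 K.
Step 2 (isobaric): W = PΔV = (226.7 kPa)(31 − 52.8 L) = -4942 J.
W_total = 10825 − 4942 = 5883 J.

W_total ≈ 5880 J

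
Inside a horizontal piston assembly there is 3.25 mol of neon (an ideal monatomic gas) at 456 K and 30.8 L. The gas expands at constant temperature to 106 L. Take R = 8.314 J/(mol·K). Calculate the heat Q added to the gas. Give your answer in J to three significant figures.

Isothermal ⇒ ΔU = 0, so Q = W = nRT ln(V₂/V₁).
Q = (3.25)(8.314)(456) ln(106/30.8) = 12321 × 1.236 = 15228 J.

Q ≈ 15200 J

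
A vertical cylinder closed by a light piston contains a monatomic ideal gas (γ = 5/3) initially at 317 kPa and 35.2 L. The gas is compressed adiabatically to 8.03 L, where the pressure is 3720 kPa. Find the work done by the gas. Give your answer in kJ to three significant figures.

Adiabatic: W = (P₁V₁ − P₂V₂)/(γ − 1) with γ = 5/3.
P₁V₁ = 11158 J, P₂V₂ = 29872 J.
W = (11158 − 29872) / 0.6667 = -28070 J.

W ≈ -28.1 kJ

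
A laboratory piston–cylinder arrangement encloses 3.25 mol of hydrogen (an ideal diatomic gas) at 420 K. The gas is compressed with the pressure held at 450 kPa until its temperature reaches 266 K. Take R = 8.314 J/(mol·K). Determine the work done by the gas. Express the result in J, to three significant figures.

W ≈ -4160 J

Isobaric: W = P ΔV = nR ΔT.
W = (3.25)(8.314)(266 − 420) = -4161 J.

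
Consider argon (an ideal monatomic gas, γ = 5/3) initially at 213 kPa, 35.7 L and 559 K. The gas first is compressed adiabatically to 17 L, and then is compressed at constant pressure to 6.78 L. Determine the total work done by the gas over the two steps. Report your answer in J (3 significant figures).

W_total ≈ -14800 J

Step 1 (adiabatic): W = (P₁V₁ − P₂V₂)/(γ−1) = (7604 − 12470)/0.667 = -7299 J.
After step 1: P = 733.5 kPa, V = 17 L, T = 916.7 K.
Step 2 (isobaric): W = PΔV = (733.5 kPa)(6.78 − 17 L) = -7497 J.
W_total = -7299 − 7497 = -14795 J.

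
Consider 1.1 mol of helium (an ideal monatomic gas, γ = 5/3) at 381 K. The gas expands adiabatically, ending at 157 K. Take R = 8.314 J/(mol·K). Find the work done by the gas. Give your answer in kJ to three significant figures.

W ≈ 3.07 kJ

Adiabatic ⇒ Q = 0, so W_by = −ΔU = nCᵥ(T₁ − T₂).
Cᵥ = 3R/2 = 12.47 J/(mol·K).
W = (1.1)(12.47)(381 − 157) = 3073 J.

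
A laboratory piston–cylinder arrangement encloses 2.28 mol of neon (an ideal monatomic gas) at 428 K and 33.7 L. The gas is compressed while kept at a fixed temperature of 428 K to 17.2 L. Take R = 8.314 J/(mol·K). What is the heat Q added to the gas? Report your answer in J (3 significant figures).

Q ≈ -5460 J

Isothermal ⇒ ΔU = 0, so Q = W = nRT ln(V₂/V₁).
Q = (2.28)(8.314)(428) ln(17.2/33.7) = 8113 × -0.6726 = -5457 J.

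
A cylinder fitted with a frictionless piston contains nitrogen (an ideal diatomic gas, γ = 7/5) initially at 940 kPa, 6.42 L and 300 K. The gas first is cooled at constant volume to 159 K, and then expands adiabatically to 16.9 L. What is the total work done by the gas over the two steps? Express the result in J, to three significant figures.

Step 1 (isochoric): W = 0 (constant volume).
After step 1: P = 498.2 kPa (V unchanged).
Step 2 (adiabatic): W = (P₁V₁ − P₂V₂)/(γ−1) = (3198 − 2172)/0.4 = 2567 J.
W_total = 0 + 2567 = 2567 J.

W_total ≈ 2570 J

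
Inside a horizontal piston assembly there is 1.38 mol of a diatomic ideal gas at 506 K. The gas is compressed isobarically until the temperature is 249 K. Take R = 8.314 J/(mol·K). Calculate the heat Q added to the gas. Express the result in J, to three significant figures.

Q ≈ -10300 J

Isobaric: W = nRΔT = (1.38)(8.314)(-257) = -2949 J.
ΔU = nCᵥΔT with Cᵥ = 5R/2: ΔU = (1.38)(20.79)(-257) = -7372 J.
Q = ΔU + W = -7372 − 2949 = -10320 J.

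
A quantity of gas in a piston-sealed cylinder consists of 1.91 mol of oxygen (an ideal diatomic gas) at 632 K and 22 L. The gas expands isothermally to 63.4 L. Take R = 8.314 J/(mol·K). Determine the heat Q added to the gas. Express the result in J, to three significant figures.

Q ≈ 10600 J

Isothermal ⇒ ΔU = 0, so Q = W = nRT ln(V₂/V₁).
Q = (1.91)(8.314)(632) ln(63.4/22) = 10036 × 1.058 = 10622 J.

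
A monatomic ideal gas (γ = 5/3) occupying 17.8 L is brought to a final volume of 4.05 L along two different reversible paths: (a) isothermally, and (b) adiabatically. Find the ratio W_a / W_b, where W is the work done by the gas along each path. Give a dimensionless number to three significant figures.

Path (a) isothermal: W = P₁V₁ ln(V₂/V₁) → W_a/(P₁V₁) = -1.48.
Path (b) adiabatic: W = P₁V₁(1 − (V₁/V₂)^(γ−1))/(γ−1) → W_b/(P₁V₁) = -2.525.
W_a / W_b = -1.48 / -2.525 = 0.5864.

W_a / W_b ≈ 0.586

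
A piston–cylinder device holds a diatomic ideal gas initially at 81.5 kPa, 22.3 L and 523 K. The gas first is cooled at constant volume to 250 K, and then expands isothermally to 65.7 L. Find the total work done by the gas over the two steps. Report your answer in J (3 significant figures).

Step 1 (isochoric): W = 0 (constant volume).
After step 1: P = 38.96 kPa (V unchanged).
Step 2 (isothermal): W = P₁V₁ ln(V₂/V₁) = (868.8) ln(65.7/22.3) = 938.7 J.
W_total = 0 + 938.7 = 938.7 J.

W_total ≈ 939 J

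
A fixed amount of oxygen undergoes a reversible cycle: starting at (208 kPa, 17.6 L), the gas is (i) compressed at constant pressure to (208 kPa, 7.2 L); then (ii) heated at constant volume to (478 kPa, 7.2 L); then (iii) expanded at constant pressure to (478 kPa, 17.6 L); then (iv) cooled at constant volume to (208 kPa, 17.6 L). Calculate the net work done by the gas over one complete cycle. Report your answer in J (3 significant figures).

Constant-volume legs do no work.
W(i) = (208)(7.2 − 17.6) = -2163 J; W(iii) = (478)(17.6 − 7.2) = 4971 J.
W_net = -2163 + 4971 = 2808 J (the clockwise enclosed area).

W_net ≈ 2810 J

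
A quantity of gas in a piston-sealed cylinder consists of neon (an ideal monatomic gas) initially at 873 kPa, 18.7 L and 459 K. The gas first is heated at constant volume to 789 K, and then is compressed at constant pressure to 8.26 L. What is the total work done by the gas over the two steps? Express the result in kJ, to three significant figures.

W_total ≈ -15.7 kJ

Step 1 (isochoric): W = 0 (constant volume).
After step 1: P = 1501 kPa (V unchanged).
Step 2 (isobaric): W = PΔV = (1501 kPa)(8.26 − 18.7 L) = -15667 J.
W_total = 0 − 15667 = -15667 J.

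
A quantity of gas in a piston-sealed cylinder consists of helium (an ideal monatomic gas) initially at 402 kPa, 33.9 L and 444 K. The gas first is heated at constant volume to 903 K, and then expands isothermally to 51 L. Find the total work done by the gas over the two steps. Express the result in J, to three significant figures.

W_total ≈ 11300 J

Step 1 (isochoric): W = 0 (constant volume).
After step 1: P = 817.6 kPa (V unchanged).
Step 2 (isothermal): W = P₁V₁ ln(V₂/V₁) = (27716) ln(51/33.9) = 11320 J.
W_total = 0 + 11320 = 11320 J.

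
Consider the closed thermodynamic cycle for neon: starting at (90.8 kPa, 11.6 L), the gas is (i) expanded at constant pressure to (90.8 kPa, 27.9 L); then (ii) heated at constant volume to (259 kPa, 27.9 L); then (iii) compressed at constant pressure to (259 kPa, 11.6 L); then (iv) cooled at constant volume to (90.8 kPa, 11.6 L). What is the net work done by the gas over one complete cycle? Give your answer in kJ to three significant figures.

W_net ≈ -2.74 kJ

Constant-volume legs do no work.
W(i) = (90.8)(27.9 − 11.6) = 1480 J; W(iii) = (259)(11.6 − 27.9) = -4222 J.
W_net = 1480 − 4222 = -2742 J (the counter-clockwise enclosed area).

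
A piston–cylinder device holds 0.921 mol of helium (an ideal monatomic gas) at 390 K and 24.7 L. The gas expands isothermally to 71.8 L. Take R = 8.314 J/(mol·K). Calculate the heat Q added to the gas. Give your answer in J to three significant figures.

Isothermal ⇒ ΔU = 0, so Q = W = nRT ln(V₂/V₁).
Q = (0.921)(8.314)(390) ln(71.8/24.7) = 2986 × 1.067 = 3187 J.

Q ≈ 3190 J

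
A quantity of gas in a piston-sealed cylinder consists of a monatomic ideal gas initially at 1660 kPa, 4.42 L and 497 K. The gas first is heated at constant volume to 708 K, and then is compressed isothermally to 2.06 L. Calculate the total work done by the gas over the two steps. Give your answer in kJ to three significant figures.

Step 1 (isochoric): W = 0 (constant volume).
After step 1: P = 2365 kPa (V unchanged).
Step 2 (isothermal): W = P₁V₁ ln(V₂/V₁) = (10452) ln(2.06/4.42) = -7980 J.
W_total = 0 − 7980 = -7980 J.

W_total ≈ -7.98 kJ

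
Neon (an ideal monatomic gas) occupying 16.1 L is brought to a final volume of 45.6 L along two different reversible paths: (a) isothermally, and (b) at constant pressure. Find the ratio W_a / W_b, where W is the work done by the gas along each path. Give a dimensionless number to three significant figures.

Path (a) isothermal: W = P₁V₁ ln(V₂/V₁) → W_a/(P₁V₁) = 1.041.
Path (b) isobaric: W = P₁(V₂ − V₁) → W_b/(P₁V₁) = 1.832.
W_a / W_b = 1.041 / 1.832 = 0.5682.

W_a / W_b ≈ 0.568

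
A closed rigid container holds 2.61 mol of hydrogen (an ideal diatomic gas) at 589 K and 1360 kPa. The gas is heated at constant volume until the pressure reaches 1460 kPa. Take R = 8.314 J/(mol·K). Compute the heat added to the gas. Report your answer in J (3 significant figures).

Constant volume ⇒ W = 0, so Q = ΔU = nCᵥΔT with Cᵥ = 5R/2 = 20.79 J/(mol·K).
At constant V, T₂/T₁ = P₂/P₁ ⇒ ΔT = T₁(P₂/P₁ − 1) = 589·(1460/1360 − 1) = 43.31 K.
ΔU = (2.61)(20.79)(43.31) = 2349 J.

Q ≈ 2350 J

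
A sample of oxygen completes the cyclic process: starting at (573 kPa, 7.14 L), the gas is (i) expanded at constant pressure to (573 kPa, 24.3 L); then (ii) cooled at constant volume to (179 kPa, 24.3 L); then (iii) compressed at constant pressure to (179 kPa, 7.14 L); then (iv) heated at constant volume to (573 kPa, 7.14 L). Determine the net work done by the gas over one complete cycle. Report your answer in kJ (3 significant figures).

Constant-volume legs do no work.
W(i) = (573)(24.3 − 7.14) = 9833 J; W(iii) = (179)(7.14 − 24.3) = -3072 J.
W_net = 9833 − 3072 = 6761 J (the clockwise enclosed area).

W_net ≈ 6.76 kJ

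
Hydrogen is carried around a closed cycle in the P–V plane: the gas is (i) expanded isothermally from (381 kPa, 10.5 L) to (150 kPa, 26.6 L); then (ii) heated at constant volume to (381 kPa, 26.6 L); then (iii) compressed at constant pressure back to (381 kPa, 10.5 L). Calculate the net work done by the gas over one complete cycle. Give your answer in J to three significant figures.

W_net ≈ -2420 J

Leg (i): W = PᵢVᵢ ln(V_f/Vᵢ) = (4000) ln(26.6/10.5) = 3719 J.
Leg (ii): W = 0.
Leg (iii): W = PΔV = (381)(10.5 − 26.6) = -6134 J.
W_net = 3719 − 6134 = -2415 J.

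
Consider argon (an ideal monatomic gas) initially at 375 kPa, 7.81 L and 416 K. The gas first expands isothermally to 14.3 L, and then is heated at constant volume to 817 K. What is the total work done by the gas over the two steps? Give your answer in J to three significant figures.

Step 1 (isothermal): W = P₁V₁ ln(V₂/V₁) = (2929) ln(14.3/7.81) = 1771 J.
Step 2 (isochoric): W = 0 (constant volume).
W_total = 1771 + 0 = 1771 J.

W_total ≈ 1770 J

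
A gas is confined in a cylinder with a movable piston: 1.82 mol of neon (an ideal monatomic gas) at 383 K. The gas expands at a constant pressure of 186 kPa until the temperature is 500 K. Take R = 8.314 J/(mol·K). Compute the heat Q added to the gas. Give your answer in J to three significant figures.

Isobaric: W = nRΔT = (1.82)(8.314)(117) = 1770 J.
ΔU = nCᵥΔT with Cᵥ = 3R/2: ΔU = (1.82)(12.47)(117) = 2656 J.
Q = ΔU + W = 2656 + 1770 = 4426 J.

Q ≈ 4430 J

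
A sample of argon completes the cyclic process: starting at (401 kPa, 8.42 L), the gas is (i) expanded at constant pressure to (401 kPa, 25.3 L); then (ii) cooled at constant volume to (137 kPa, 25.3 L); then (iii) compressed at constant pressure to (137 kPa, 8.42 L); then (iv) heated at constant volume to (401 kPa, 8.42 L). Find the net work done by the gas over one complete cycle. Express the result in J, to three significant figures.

W_net ≈ 4460 J

Constant-volume legs do no work.
W(i) = (401)(25.3 − 8.42) = 6769 J; W(iii) = (137)(8.42 − 25.3) = -2313 J.
W_net = 6769 − 2313 = 4456 J (the clockwise enclosed area).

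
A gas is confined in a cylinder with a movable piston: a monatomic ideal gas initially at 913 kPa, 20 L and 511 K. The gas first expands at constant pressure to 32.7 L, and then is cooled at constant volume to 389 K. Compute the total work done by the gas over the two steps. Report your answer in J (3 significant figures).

Step 1 (isobaric): W = PΔV = (913 kPa)(32.7 − 20 L) = 11595 J.
Step 2 (isochoric): W = 0 (constant volume).
W_total = 11595 + 0 = 11595 J.

W_total ≈ 11600 J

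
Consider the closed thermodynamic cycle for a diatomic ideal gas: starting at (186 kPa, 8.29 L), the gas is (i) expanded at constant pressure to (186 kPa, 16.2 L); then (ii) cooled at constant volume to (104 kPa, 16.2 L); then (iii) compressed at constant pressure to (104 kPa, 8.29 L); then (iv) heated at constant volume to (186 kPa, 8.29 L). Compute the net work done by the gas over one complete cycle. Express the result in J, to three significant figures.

Constant-volume legs do no work.
W(i) = (186)(16.2 − 8.29) = 1471 J; W(iii) = (104)(8.29 − 16.2) = -822.6 J.
W_net = 1471 − 822.6 = 648.6 J (the clockwise enclosed area).

W_net ≈ 649 J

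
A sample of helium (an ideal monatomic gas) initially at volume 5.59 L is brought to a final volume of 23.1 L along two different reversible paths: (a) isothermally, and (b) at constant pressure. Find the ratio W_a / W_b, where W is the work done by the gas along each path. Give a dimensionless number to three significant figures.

W_a / W_b ≈ 0.453

Path (a) isothermal: W = P₁V₁ ln(V₂/V₁) → W_a/(P₁V₁) = 1.419.
Path (b) isobaric: W = P₁(V₂ − V₁) → W_b/(P₁V₁) = 3.132.
W_a / W_b = 1.419 / 3.132 = 0.453.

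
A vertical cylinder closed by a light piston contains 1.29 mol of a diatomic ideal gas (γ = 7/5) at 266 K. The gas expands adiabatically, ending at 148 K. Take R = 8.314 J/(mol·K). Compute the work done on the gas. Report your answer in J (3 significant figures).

W ≈ -3160 J

Adiabatic ⇒ Q = 0, so W_by = −ΔU = nCᵥ(T₁ − T₂).
Cᵥ = 5R/2 = 20.79 J/(mol·K).
W = (1.29)(20.79)(266 − 148) = 3164 J.
Work on gas = −W_by = -3164 J.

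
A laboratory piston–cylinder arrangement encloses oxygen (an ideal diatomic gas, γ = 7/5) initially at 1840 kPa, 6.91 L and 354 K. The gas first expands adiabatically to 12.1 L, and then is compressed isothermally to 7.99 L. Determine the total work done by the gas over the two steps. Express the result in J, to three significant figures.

W_total ≈ 2160 J

Step 1 (adiabatic): W = (P₁V₁ − P₂V₂)/(γ−1) = (12714 − 10162)/0.4 = 6381 J.
After step 1: P = 839.8 kPa, V = 12.1 L, T = 282.9 K.
Step 2 (isothermal): W = P₁V₁ ln(V₂/V₁) = (10162) ln(7.99/12.1) = -4217 J.
W_total = 6381 − 4217 = 2164 J.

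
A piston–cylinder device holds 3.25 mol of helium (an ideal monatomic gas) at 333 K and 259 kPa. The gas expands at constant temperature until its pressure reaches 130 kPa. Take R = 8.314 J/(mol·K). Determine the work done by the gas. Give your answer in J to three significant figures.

Isothermal process: W = nRT ln(V₂/V₁) = nRT ln(P₁/P₂).
W = (3.25)(8.314)(333) × ln(259/130)
  = 8998 × ln(1.992) = 8998 × 0.6893
W_by_gas = 6202 J.

W ≈ 6200 J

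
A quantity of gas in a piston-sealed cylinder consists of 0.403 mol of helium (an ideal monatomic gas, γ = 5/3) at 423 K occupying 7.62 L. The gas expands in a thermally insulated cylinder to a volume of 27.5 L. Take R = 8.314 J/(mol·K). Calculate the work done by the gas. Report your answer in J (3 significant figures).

W ≈ 1220 J

Adiabatic: TV^(γ−1) = const with γ = 5/3.
T₂ = T₁ (V₁/V₂)^(γ−1) = 423 × (7.62/27.5)^0.667 = 423 × 0.425 = 179.8 K.
W_by = nCᵥ(T₁ − T₂) = (0.403)(12.47)(423 − 179.8) = 1222 J.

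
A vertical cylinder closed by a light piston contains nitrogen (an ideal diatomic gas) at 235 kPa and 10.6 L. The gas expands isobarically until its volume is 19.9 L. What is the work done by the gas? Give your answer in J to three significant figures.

W ≈ 2190 J

Isobaric: W = P ΔV.
W = (235 kPa)(19.9 − 10.6 L) = (235)(9.3) = 2185 J.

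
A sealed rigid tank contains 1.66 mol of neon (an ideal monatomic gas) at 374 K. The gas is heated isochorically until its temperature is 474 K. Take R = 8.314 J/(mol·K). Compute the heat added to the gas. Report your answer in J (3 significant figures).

Constant volume ⇒ W = 0, so Q = ΔU = nCᵥΔT with Cᵥ = 3R/2 = 12.47 J/(mol·K).
ΔU = (1.66)(12.47)(474 − 374) = 2070 J.

Q ≈ 2070 J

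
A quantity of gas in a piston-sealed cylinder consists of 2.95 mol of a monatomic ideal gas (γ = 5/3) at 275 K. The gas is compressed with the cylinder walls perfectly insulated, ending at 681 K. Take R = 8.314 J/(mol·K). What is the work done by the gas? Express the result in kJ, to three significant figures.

Adiabatic ⇒ Q = 0, so W_by = −ΔU = nCᵥ(T₁ − T₂).
Cᵥ = 3R/2 = 12.47 J/(mol·K).
W = (2.95)(12.47)(275 − 681) = -14937 J.

W ≈ -14.9 kJ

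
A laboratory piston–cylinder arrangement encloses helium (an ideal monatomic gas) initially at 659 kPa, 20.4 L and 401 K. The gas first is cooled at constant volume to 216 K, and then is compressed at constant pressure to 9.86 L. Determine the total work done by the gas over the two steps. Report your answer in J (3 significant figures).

Step 1 (isochoric): W = 0 (constant volume).
After step 1: P = 355 kPa (V unchanged).
Step 2 (isobaric): W = PΔV = (355 kPa)(9.86 − 20.4 L) = -3741 J.
W_total = 0 − 3741 = -3741 J.

W_total ≈ -3740 J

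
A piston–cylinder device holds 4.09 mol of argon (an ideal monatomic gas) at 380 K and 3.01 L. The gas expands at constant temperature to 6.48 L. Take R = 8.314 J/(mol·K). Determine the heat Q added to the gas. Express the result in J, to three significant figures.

Isothermal ⇒ ΔU = 0, so Q = W = nRT ln(V₂/V₁).
Q = (4.09)(8.314)(380) ln(6.48/3.01) = 12922 × 0.7668 = 9908 J.

Q ≈ 9910 J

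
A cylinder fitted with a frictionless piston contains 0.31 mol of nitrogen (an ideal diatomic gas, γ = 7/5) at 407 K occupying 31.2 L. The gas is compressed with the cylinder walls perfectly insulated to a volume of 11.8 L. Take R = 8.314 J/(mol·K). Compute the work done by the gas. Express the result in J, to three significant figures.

W ≈ -1250 J

Adiabatic: TV^(γ−1) = const with γ = 7/5.
T₂ = T₁ (V₁/V₂)^(γ−1) = 407 × (31.2/11.8)^0.4 = 407 × 1.475 = 600.5 K.
W_by = nCᵥ(T₁ − T₂) = (0.31)(20.79)(407 − 600.5) = -1247 J.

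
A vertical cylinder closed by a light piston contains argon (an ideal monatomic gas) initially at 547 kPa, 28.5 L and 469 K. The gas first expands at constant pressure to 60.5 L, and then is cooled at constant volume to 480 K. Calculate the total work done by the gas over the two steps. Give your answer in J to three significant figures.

Step 1 (isobaric): W = PΔV = (547 kPa)(60.5 − 28.5 L) = 17504 J.
Step 2 (isochoric): W = 0 (constant volume).
W_total = 17504 + 0 = 17504 J.

W_total ≈ 17500 J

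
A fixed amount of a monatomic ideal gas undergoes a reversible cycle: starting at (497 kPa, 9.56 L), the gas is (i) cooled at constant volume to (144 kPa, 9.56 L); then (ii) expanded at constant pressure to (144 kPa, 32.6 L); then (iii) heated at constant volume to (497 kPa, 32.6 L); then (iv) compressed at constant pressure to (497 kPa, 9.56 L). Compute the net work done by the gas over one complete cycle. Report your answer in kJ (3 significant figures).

W_net ≈ -8.13 kJ

Constant-volume legs do no work.
W(ii) = (144)(32.6 − 9.56) = 3318 J; W(iv) = (497)(9.56 − 32.6) = -11451 J.
W_net = 3318 − 11451 = -8133 J (the counter-clockwise enclosed area).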